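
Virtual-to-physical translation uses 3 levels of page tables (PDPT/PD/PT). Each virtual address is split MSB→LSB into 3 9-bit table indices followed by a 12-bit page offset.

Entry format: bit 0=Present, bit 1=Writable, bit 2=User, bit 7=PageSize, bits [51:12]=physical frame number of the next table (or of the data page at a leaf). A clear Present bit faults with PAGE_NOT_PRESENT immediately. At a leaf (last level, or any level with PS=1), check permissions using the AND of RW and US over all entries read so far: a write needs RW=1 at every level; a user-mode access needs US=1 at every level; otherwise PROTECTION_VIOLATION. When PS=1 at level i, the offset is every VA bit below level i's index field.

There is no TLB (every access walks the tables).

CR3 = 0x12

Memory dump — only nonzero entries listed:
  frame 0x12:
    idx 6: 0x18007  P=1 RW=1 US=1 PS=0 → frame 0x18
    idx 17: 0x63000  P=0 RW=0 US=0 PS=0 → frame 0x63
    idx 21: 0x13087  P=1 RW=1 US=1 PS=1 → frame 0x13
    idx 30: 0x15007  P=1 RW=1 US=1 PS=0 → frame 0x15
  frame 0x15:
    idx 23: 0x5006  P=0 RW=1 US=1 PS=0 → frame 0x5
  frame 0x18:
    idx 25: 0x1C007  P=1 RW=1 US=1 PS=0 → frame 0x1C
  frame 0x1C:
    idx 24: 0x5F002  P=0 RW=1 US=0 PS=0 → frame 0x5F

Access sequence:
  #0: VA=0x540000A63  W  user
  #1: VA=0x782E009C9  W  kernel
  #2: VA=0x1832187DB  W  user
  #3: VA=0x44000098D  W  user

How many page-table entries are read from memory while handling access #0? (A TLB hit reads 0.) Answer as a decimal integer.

Trace:
#0 VA=0x540000A63 (w,user):
  [0] read 0x12 idx=21: raw=0x13087 flags P=1 W=1 U=1 S=1
  ⇒ phys 0x13A63 (huge @L0)  [1 reads]
#1 VA=0x782E009C9 (w,kernel):
  [0] read 0x12 idx=30: raw=0x15007 flags P=1 W=1 U=1 S=0
  [1] read 0x15 idx=23: raw=0x5006 flags P=0 W=1 U=1 S=0
  ⇒ fault: PAGE_NOT_PRESENT  — 2 lookups
#2 VA=0x1832187DB (w,user):
  [0] read 0x12 idx=6: raw=0x18007 flags P=1 W=1 U=1 S=0
  [1] read 0x18 idx=25: raw=0x1C007 flags P=1 W=1 U=1 S=0
  [2] read 0x1C idx=24: raw=0x5F002 flags P=0 W=1 U=0 S=0
  ⇒ fault: PAGE_NOT_PRESENT  — 3 lookups
#3 VA=0x44000098D (w,user):
  [0] read 0x12 idx=17: raw=0x63000 flags P=0 W=0 U=0 S=0
  ⇒ fault: PAGE_NOT_PRESENT  — 1 lookups

Entries read for #0: 1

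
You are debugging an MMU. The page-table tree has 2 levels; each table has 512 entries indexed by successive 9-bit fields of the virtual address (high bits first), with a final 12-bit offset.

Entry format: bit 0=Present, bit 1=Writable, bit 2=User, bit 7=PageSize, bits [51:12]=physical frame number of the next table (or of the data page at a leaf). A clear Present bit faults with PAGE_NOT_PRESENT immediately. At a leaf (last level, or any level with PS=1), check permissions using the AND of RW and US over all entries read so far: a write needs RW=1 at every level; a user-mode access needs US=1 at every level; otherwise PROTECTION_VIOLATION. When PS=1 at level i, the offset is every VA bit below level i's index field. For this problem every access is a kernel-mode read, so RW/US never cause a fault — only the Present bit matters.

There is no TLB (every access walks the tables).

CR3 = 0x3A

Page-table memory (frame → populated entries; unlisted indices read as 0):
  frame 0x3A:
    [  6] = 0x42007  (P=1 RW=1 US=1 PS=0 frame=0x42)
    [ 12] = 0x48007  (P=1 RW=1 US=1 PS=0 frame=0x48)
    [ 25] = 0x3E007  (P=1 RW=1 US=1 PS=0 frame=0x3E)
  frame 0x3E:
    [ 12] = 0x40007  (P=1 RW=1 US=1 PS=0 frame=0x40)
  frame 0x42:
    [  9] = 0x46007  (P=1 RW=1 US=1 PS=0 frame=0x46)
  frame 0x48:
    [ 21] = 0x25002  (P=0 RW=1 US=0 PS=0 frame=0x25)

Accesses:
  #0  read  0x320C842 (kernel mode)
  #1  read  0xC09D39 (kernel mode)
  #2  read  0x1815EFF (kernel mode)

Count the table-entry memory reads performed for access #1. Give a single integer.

Trace:
#0 VA=0x320C842 (r,kernel):
  L0 @0x3A[25] → 0x3E007  P=1,RW=1,US=1,PS=0
  L1 @0x3E[12] → 0x40007  P=1,RW=1,US=1,PS=0
  → PA=0x40842  (2 entries read)
#1 VA=0xC09D39 (r,kernel):
  L0 @0x3A[6] → 0x42007  P=1,RW=1,US=1,PS=0
  L1 @0x42[9] → 0x46007  P=1,RW=1,US=1,PS=0
  → PA=0x46D39  (2 entries read)
#2 VA=0x1815EFF (r,kernel):
  L0 @0x3A[12] → 0x48007  P=1,RW=1,US=1,PS=0
  L1 @0x48[21] → 0x25002  P=0,RW=1,US=0,PS=0
  ⇒ fault: PAGE_NOT_PRESENT  — 2 lookups

Entries read for #1: 2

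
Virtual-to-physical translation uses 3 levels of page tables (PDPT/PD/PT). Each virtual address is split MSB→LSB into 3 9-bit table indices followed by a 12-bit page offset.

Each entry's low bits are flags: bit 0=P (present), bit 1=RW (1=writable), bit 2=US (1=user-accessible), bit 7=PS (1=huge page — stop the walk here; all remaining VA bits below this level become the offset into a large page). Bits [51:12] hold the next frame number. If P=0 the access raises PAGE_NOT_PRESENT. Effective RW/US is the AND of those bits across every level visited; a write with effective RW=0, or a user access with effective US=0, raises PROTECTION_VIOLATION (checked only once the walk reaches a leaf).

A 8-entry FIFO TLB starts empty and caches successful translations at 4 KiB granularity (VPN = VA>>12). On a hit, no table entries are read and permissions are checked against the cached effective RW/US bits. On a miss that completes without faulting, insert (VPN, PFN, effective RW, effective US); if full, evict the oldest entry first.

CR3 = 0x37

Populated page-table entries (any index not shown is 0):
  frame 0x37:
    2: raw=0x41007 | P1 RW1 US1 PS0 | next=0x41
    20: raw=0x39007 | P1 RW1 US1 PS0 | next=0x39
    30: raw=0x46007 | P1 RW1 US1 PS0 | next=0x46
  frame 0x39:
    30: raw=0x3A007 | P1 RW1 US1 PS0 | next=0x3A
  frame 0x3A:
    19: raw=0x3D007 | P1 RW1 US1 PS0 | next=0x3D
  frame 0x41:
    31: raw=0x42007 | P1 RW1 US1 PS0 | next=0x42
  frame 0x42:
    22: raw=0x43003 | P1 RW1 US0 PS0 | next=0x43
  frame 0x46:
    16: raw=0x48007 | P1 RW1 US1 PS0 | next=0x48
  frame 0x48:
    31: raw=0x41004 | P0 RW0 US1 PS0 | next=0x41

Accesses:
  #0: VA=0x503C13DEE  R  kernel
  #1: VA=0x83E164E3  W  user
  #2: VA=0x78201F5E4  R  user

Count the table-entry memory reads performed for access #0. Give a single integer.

Trace:
#0 VA=0x503C13DEE (r,kernel):
  L0 @0x37[20] → 0x39007  P=1,RW=1,US=1,PS=0
  L1 @0x39[30] → 0x3A007  P=1,RW=1,US=1,PS=0
  L2 @0x3A[19] → 0x3D007  P=1,RW=1,US=1,PS=0
  ✓ 0x3DDEE  — 3 lookups
#1 VA=0x83E164E3 (w,user):
  L0 @0x37[2] → 0x41007  P=1,RW=1,US=1,PS=0
  L1 @0x41[31] → 0x42007  P=1,RW=1,US=1,PS=0
  L2 @0x42[22] → 0x43003  P=1,RW=1,US=0,PS=0
  → PROTECTION_VIOLATION  (3 entries read)
#2 VA=0x78201F5E4 (r,user):
  L0 @0x37[30] → 0x46007  P=1,RW=1,US=1,PS=0
  L1 @0x46[16] → 0x48007  P=1,RW=1,US=1,PS=0
  L2 @0x48[31] → 0x41004  P=0,RW=0,US=1,PS=0
  → PAGE_NOT_PRESENT  (3 entries read)

Entries read for #0: 3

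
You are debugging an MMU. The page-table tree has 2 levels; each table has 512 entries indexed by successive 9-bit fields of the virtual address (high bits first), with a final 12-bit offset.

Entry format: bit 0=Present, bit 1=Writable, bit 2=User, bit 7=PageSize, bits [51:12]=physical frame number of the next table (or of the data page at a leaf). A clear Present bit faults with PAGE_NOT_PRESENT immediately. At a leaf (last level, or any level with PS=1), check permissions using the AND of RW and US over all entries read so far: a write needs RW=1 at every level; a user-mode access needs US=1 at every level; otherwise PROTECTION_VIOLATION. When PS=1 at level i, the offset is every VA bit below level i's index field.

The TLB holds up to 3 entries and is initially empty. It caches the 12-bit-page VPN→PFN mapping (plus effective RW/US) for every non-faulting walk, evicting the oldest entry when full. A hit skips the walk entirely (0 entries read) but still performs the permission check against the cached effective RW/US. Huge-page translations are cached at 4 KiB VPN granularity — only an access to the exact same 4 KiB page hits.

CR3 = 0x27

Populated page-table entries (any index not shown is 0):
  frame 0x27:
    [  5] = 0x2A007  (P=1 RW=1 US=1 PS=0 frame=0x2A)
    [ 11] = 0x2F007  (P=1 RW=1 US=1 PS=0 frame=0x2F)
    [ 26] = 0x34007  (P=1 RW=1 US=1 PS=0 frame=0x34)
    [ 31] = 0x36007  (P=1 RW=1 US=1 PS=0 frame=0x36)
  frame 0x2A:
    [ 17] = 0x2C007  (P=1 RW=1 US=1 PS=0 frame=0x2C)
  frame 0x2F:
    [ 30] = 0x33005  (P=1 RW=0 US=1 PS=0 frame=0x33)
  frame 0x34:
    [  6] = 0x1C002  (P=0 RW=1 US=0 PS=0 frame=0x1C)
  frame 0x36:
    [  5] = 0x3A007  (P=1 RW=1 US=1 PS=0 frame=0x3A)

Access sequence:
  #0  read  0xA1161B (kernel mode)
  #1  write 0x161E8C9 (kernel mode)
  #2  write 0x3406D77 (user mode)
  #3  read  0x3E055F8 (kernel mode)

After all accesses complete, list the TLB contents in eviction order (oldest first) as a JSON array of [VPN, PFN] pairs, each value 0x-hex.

Trace:
#0 VA=0xA1161B (r,kernel):
  lvl0: tbl 0x27, slot 5 ⇒ 0x2A007 (P1/RW1/US1/PS0)
  lvl1: tbl 0x2A, slot 17 ⇒ 0x2C007 (P1/RW1/US1/PS0)
  ⇒ phys 0x2C61B  [2 reads]
#1 VA=0x161E8C9 (w,kernel):
  lvl0: tbl 0x27, slot 11 ⇒ 0x2F007 (P1/RW1/US1/PS0)
  lvl1: tbl 0x2F, slot 30 ⇒ 0x33005 (P1/RW0/US1/PS0)
  → PROTECTION_VIOLATION  (2 entries read)
#2 VA=0x3406D77 (w,user):
  lvl0: tbl 0x27, slot 26 ⇒ 0x34007 (P1/RW1/US1/PS0)
  lvl1: tbl 0x34, slot 6 ⇒ 0x1C002 (P0/RW1/US0/PS0)
  → PAGE_NOT_PRESENT  (2 entries read)
#3 VA=0x3E055F8 (r,kernel):
  lvl0: tbl 0x27, slot 31 ⇒ 0x36007 (P1/RW1/US1/PS0)
  lvl1: tbl 0x36, slot 5 ⇒ 0x3A007 (P1/RW1/US1/PS0)
  ⇒ phys 0x3A5F8  [2 reads]

TLB: [["0xA11", "0x2C"], ["0x3E05", "0x3A"]]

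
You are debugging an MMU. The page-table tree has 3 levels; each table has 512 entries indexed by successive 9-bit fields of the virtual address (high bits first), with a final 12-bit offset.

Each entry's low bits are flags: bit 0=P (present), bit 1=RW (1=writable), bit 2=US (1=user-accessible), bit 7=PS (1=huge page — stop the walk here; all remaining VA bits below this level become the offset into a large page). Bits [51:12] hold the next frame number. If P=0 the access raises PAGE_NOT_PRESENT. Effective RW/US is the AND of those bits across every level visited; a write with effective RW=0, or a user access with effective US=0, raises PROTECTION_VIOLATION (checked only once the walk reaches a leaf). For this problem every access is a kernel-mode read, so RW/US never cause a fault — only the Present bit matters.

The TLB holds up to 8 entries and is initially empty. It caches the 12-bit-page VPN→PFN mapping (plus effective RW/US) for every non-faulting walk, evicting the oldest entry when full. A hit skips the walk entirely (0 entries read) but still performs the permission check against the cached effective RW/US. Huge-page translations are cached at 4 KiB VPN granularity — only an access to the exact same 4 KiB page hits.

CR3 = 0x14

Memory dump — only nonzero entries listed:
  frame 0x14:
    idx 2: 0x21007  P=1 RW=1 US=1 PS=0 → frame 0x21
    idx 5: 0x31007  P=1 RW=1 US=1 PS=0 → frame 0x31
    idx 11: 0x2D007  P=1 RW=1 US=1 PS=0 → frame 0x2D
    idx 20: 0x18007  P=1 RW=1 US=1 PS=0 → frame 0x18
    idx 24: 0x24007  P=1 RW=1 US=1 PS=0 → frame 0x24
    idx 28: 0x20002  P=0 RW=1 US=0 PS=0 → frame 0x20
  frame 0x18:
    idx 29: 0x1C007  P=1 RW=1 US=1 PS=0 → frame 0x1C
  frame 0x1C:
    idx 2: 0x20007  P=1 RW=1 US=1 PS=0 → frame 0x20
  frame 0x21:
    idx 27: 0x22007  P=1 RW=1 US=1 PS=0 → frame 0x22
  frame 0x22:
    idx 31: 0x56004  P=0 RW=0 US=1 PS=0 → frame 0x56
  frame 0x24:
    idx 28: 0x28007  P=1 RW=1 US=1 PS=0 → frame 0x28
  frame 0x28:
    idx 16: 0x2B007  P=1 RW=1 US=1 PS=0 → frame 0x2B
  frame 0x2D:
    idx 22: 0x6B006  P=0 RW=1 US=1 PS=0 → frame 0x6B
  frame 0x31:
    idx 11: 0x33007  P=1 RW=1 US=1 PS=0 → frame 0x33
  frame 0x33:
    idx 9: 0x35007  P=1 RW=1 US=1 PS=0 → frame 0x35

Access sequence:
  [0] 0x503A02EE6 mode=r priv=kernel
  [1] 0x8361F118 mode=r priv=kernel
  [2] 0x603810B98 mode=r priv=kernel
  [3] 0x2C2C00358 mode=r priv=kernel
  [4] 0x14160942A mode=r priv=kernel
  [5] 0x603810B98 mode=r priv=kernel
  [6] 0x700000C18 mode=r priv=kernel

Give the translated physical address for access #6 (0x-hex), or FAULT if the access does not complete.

Walk each access:
#0 VA=0x503A02EE6 (r,kernel):
  lvl0: tbl 0x14, slot 20 ⇒ 0x18007 (P1/RW1/US1/PS0)
  lvl1: tbl 0x18, slot 29 ⇒ 0x1C007 (P1/RW1/US1/PS0)
  lvl2: tbl 0x1C, slot 2 ⇒ 0x20007 (P1/RW1/US1/PS0)
  ✓ 0x20EE6  — 3 lookups
#1 VA=0x8361F118 (r,kernel):
  lvl0: tbl 0x14, slot 2 ⇒ 0x21007 (P1/RW1/US1/PS0)
  lvl1: tbl 0x21, slot 27 ⇒ 0x22007 (P1/RW1/US1/PS0)
  lvl2: tbl 0x22, slot 31 ⇒ 0x56004 (P0/RW0/US1/PS0)
  ⇒ fault: PAGE_NOT_PRESENT  — 3 lookups
#2 VA=0x603810B98 (r,kernel):
  lvl0: tbl 0x14, slot 24 ⇒ 0x24007 (P1/RW1/US1/PS0)
  lvl1: tbl 0x24, slot 28 ⇒ 0x28007 (P1/RW1/US1/PS0)
  lvl2: tbl 0x28, slot 16 ⇒ 0x2B007 (P1/RW1/US1/PS0)
  ✓ 0x2BB98  — 3 lookups
#3 VA=0x2C2C00358 (r,kernel):
  lvl0: tbl 0x14, slot 11 ⇒ 0x2D007 (P1/RW1/US1/PS0)
  lvl1: tbl 0x2D, slot 22 ⇒ 0x6B006 (P0/RW1/US1/PS0)
  ⇒ fault: PAGE_NOT_PRESENT  — 2 lookups
#4 VA=0x14160942A (r,kernel):
  lvl0: tbl 0x14, slot 5 ⇒ 0x31007 (P1/RW1/US1/PS0)
  lvl1: tbl 0x31, slot 11 ⇒ 0x33007 (P1/RW1/US1/PS0)
  lvl2: tbl 0x33, slot 9 ⇒ 0x35007 (P1/RW1/US1/PS0)
  ✓ 0x3542A  — 3 lookups
#5 VA=0x603810B98 (r,kernel):
  TLB hit vpn=0x603810 → PA=0x2BB98
#6 VA=0x700000C18 (r,kernel):
  lvl0: tbl 0x14, slot 28 ⇒ 0x20002 (P0/RW1/US0/PS0)
  ⇒ fault: PAGE_NOT_PRESENT  — 1 lookups

Access #6 PA: FAULT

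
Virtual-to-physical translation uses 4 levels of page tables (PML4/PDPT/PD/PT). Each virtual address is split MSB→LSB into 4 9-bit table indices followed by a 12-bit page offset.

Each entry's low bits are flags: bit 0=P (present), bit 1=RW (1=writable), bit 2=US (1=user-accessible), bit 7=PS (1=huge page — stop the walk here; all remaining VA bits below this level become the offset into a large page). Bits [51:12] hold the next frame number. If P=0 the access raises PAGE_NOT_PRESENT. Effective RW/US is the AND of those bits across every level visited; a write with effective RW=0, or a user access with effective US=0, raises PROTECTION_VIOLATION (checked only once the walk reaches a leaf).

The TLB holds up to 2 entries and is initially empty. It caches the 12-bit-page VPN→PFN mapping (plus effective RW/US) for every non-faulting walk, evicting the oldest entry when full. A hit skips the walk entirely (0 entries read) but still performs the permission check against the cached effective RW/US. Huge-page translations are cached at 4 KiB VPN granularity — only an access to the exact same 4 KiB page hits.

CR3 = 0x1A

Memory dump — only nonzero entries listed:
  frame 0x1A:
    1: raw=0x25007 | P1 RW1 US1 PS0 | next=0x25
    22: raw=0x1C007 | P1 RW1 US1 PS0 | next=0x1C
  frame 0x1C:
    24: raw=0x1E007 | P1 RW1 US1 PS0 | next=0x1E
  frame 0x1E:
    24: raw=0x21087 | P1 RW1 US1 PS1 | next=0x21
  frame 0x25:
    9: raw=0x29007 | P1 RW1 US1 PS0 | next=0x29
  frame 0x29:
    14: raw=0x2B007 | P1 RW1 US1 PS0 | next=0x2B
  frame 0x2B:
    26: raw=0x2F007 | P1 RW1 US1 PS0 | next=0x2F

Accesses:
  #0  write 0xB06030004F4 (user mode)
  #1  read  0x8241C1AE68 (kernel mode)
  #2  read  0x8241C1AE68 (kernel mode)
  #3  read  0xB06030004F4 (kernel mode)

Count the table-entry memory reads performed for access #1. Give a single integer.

Per-access translation:
#0 VA=0xB06030004F4 (w,user):
  lvl0: tbl 0x1A, slot 22 ⇒ 0x1C007 (P1/RW1/US1/PS0)
  lvl1: tbl 0x1C, slot 24 ⇒ 0x1E007 (P1/RW1/US1/PS0)
  lvl2: tbl 0x1E, slot 24 ⇒ 0x21087 (P1/RW1/US1/PS1)
  → PA=0x214F4 (huge @L2)  (3 entries read)
#1 VA=0x8241C1AE68 (r,kernel):
  lvl0: tbl 0x1A, slot 1 ⇒ 0x25007 (P1/RW1/US1/PS0)
  lvl1: tbl 0x25, slot 9 ⇒ 0x29007 (P1/RW1/US1/PS0)
  lvl2: tbl 0x29, slot 14 ⇒ 0x2B007 (P1/RW1/US1/PS0)
  lvl3: tbl 0x2B, slot 26 ⇒ 0x2F007 (P1/RW1/US1/PS0)
  → PA=0x2FE68  (4 entries read)
#2 VA=0x8241C1AE68 (r,kernel):
  TLB hit vpn=0x8241C1A → PA=0x2FE68
#3 VA=0xB06030004F4 (r,kernel):
  TLB hit vpn=0xB0603000 → PA=0x214F4

Entries read for #1: 4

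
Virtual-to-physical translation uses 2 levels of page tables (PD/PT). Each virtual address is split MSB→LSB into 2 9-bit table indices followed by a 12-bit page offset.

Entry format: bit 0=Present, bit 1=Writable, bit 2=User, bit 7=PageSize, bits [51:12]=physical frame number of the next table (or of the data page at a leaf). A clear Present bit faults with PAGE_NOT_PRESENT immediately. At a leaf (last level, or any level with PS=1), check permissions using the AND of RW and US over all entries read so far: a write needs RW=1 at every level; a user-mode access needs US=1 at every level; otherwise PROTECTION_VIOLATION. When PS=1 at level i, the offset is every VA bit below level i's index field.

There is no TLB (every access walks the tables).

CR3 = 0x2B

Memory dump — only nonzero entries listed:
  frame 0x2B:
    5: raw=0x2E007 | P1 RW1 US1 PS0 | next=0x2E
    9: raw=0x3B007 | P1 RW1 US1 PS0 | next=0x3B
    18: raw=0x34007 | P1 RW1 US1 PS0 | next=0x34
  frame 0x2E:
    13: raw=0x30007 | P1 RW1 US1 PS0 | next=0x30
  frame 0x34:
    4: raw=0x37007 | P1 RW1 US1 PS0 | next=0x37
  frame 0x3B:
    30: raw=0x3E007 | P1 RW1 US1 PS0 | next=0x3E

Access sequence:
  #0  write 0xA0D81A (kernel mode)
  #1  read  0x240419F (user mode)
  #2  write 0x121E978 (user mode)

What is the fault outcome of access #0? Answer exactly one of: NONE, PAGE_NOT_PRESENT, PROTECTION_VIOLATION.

Walk each access:
#0 VA=0xA0D81A (w,kernel):
  [0] read 0x2B idx=5: raw=0x2E007 flags P=1 W=1 U=1 S=0
  [1] read 0x2E idx=13: raw=0x30007 flags P=1 W=1 U=1 S=0
  → PA=0x3081A  (2 entries read)
#1 VA=0x240419F (r,user):
  [0] read 0x2B idx=18: raw=0x34007 flags P=1 W=1 U=1 S=0
  [1] read 0x34 idx=4: raw=0x37007 flags P=1 W=1 U=1 S=0
  → PA=0x3719F  (2 entries read)
#2 VA=0x121E978 (w,user):
  [0] read 0x2B idx=9: raw=0x3B007 flags P=1 W=1 U=1 S=0
  [1] read 0x3B idx=30: raw=0x3E007 flags P=1 W=1 U=1 S=0
  → PA=0x3E978  (2 entries read)

Access #0 fault: NONE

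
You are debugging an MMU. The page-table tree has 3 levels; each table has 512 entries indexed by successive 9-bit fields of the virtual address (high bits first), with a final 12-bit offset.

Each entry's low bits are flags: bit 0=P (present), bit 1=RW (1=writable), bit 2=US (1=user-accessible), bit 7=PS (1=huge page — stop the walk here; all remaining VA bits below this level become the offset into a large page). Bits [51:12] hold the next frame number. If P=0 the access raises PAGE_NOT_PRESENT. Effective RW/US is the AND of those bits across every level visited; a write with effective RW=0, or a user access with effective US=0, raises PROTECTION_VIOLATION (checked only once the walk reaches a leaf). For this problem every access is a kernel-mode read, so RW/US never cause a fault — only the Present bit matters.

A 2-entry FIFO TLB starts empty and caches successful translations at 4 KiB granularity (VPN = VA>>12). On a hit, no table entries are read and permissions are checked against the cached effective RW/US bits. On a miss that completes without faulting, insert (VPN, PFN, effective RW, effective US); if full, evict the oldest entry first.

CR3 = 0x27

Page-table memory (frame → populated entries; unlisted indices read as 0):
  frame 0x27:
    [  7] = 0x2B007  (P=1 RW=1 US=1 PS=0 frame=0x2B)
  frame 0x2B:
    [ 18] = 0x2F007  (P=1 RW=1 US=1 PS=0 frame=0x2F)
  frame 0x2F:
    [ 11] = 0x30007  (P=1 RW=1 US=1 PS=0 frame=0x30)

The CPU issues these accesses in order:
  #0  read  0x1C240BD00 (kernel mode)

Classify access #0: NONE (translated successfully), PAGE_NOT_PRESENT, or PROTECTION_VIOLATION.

Per-access translation:
#0 VA=0x1C240BD00 (r,kernel):
  L0: frame=0x27 idx=7 entry=0x2B007 [P=1 RW=1 US=1 PS=0]
  L1: frame=0x2B idx=18 entry=0x2F007 [P=1 RW=1 US=1 PS=0]
  L2: frame=0x2F idx=11 entry=0x30007 [P=1 RW=1 US=1 PS=0]
  ⇒ phys 0x30D00  [3 reads]

Access #0 fault: NONE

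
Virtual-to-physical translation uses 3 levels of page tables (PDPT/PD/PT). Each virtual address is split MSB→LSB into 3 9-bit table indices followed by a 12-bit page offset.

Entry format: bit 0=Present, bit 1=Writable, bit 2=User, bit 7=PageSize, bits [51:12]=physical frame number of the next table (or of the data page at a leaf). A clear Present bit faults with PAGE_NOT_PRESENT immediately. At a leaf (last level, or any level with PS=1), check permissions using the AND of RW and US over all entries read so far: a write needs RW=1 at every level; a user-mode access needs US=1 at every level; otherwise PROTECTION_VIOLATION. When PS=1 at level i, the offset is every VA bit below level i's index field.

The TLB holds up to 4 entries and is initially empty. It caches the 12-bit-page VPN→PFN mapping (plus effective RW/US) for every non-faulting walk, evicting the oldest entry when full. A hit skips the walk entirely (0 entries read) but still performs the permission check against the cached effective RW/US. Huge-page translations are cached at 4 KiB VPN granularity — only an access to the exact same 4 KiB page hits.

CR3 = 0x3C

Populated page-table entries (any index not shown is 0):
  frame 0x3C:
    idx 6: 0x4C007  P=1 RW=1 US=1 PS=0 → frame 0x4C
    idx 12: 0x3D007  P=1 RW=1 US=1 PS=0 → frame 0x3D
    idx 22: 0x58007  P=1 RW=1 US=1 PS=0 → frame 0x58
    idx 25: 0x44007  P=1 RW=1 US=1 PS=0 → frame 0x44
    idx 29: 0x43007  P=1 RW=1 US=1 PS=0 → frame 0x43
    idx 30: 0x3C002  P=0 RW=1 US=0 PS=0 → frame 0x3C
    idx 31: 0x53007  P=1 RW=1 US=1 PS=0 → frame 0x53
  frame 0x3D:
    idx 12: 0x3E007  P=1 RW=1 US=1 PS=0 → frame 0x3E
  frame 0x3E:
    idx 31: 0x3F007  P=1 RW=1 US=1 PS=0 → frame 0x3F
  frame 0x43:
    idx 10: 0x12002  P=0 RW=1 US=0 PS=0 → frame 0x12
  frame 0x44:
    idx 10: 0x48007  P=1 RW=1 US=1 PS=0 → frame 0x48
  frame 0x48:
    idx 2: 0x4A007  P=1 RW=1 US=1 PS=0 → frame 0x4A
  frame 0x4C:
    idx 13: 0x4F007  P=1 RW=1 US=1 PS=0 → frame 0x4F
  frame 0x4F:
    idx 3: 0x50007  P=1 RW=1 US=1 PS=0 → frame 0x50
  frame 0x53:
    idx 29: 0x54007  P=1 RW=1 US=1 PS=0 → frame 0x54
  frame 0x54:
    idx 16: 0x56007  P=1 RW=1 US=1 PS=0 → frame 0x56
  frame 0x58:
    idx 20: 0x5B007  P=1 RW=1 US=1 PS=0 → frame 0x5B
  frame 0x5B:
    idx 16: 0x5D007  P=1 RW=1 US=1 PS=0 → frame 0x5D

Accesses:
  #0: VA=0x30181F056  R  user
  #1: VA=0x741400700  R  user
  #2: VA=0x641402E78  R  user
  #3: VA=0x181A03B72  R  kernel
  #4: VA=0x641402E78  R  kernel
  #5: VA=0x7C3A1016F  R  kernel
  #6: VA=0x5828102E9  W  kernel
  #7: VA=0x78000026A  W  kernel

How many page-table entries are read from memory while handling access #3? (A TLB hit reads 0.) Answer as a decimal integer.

Trace:
#0 VA=0x30181F056 (r,user):
  L0 @0x3C[12] → 0x3D007  P=1,RW=1,US=1,PS=0
  L1 @0x3D[12] → 0x3E007  P=1,RW=1,US=1,PS=0
  L2 @0x3E[31] → 0x3F007  P=1,RW=1,US=1,PS=0
  → PA=0x3F056  (3 entries read)
#1 VA=0x741400700 (r,user):
  L0 @0x3C[29] → 0x43007  P=1,RW=1,US=1,PS=0
  L1 @0x43[10] → 0x12002  P=0,RW=1,US=0,PS=0
  ✗ PAGE_NOT_PRESENT  [2 reads]
#2 VA=0x641402E78 (r,user):
  L0 @0x3C[25] → 0x44007  P=1,RW=1,US=1,PS=0
  L1 @0x44[10] → 0x48007  P=1,RW=1,US=1,PS=0
  L2 @0x48[2] → 0x4A007  P=1,RW=1,US=1,PS=0
  → PA=0x4AE78  (3 entries read)
#3 VA=0x181A03B72 (r,kernel):
  L0 @0x3C[6] → 0x4C007  P=1,RW=1,US=1,PS=0
  L1 @0x4C[13] → 0x4F007  P=1,RW=1,US=1,PS=0
  L2 @0x4F[3] → 0x50007  P=1,RW=1,US=1,PS=0
  → PA=0x50B72  (3 entries read)
#4 VA=0x641402E78 (r,kernel):
  TLB hit vpn=0x641402 → PA=0x4AE78
#5 VA=0x7C3A1016F (r,kernel):
  L0 @0x3C[31] → 0x53007  P=1,RW=1,US=1,PS=0
  L1 @0x53[29] → 0x54007  P=1,RW=1,US=1,PS=0
  L2 @0x54[16] → 0x56007  P=1,RW=1,US=1,PS=0
  → PA=0x5616F  (3 entries read)
#6 VA=0x5828102E9 (w,kernel):
  L0 @0x3C[22] → 0x58007  P=1,RW=1,US=1,PS=0
  L1 @0x58[20] → 0x5B007  P=1,RW=1,US=1,PS=0
  L2 @0x5B[16] → 0x5D007  P=1,RW=1,US=1,PS=0
  → PA=0x5D2E9  (3 entries read)
#7 VA=0x78000026A (w,kernel):
  L0 @0x3C[30] → 0x3C002  P=0,RW=1,US=0,PS=0
  ✗ PAGE_NOT_PRESENT  [1 reads]

Entries read for #3: 3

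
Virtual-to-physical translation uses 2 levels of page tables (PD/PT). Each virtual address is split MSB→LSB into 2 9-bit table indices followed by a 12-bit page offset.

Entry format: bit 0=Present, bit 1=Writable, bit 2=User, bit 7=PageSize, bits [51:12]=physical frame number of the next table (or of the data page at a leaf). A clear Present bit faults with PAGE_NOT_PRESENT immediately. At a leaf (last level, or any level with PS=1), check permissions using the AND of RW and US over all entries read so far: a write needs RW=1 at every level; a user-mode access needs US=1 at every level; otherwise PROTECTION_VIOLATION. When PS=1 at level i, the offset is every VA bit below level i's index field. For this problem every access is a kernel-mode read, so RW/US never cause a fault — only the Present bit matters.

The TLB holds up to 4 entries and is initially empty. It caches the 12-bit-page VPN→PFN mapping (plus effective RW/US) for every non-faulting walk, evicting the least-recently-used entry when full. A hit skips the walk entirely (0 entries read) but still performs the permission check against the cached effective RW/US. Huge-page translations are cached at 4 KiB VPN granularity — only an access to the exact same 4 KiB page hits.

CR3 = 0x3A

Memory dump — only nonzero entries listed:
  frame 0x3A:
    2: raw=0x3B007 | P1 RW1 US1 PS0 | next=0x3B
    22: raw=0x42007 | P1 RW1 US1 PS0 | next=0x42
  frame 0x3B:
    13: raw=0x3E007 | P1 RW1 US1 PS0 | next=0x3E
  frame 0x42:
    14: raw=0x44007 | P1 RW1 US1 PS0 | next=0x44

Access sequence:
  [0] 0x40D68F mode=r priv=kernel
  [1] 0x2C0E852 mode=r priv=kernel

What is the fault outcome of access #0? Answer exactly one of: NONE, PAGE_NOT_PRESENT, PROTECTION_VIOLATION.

Trace:
#0 VA=0x40D68F (r,kernel):
  L0 @0x3A[2] → 0x3B007  P=1,RW=1,US=1,PS=0
  L1 @0x3B[13] → 0x3E007  P=1,RW=1,US=1,PS=0
  ✓ 0x3E68F  — 2 lookups
#1 VA=0x2C0E852 (r,kernel):
  L0 @0x3A[22] → 0x42007  P=1,RW=1,US=1,PS=0
  L1 @0x42[14] → 0x44007  P=1,RW=1,US=1,PS=0
  ✓ 0x44852  — 2 lookups

Access #0 fault: NONE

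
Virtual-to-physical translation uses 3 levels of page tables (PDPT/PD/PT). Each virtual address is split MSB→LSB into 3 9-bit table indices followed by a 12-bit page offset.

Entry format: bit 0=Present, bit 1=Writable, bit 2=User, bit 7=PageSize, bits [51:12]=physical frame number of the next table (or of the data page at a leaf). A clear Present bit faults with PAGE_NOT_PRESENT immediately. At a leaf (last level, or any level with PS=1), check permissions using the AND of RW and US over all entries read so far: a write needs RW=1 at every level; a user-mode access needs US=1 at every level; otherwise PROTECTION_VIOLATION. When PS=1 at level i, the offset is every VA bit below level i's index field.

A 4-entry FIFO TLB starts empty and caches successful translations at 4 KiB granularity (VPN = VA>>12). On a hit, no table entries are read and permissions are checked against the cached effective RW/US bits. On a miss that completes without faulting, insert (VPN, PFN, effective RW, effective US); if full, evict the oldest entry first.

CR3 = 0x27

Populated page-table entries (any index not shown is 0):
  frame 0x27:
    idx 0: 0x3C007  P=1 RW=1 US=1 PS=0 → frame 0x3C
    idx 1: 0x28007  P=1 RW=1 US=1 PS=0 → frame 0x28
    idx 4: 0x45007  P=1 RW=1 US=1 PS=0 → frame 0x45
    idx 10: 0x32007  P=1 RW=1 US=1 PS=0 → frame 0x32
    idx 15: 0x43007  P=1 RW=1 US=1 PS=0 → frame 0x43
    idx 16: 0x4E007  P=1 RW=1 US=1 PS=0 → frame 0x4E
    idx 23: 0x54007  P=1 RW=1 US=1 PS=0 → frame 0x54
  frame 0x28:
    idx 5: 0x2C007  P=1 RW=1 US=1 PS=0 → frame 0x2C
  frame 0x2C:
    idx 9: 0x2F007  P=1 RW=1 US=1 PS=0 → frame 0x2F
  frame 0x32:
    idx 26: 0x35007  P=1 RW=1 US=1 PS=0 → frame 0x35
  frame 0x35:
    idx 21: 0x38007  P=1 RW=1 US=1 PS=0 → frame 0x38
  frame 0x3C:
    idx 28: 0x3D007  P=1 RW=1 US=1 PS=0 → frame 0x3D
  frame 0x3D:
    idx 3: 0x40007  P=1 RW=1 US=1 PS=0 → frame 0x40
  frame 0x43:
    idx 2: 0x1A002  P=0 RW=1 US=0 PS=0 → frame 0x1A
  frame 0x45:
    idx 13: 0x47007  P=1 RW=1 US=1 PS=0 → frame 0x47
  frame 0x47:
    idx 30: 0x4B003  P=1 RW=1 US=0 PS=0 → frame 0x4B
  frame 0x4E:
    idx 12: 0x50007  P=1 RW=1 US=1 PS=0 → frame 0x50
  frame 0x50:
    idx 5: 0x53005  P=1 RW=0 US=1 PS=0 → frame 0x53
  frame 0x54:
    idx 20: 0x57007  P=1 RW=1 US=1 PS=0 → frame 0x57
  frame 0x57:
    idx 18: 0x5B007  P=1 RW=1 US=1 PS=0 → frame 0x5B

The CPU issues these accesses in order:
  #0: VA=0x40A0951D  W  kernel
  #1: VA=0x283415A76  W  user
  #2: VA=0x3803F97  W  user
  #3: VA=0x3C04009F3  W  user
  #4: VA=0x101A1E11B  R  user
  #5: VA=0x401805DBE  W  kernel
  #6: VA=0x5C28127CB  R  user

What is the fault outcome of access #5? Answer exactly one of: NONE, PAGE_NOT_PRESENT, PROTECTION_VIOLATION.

Per-access translation:
#0 VA=0x40A0951D (w,kernel):
  lvl0: tbl 0x27, slot 1 ⇒ 0x28007 (P1/RW1/US1/PS0)
  lvl1: tbl 0x28, slot 5 ⇒ 0x2C007 (P1/RW1/US1/PS0)
  lvl2: tbl 0x2C, slot 9 ⇒ 0x2F007 (P1/RW1/US1/PS0)
  ⇒ phys 0x2F51D  [3 reads]
#1 VA=0x283415A76 (w,user):
  lvl0: tbl 0x27, slot 10 ⇒ 0x32007 (P1/RW1/US1/PS0)
  lvl1: tbl 0x32, slot 26 ⇒ 0x35007 (P1/RW1/US1/PS0)
  lvl2: tbl 0x35, slot 21 ⇒ 0x38007 (P1/RW1/US1/PS0)
  ⇒ phys 0x38A76  [3 reads]
#2 VA=0x3803F97 (w,user):
  lvl0: tbl 0x27, slot 0 ⇒ 0x3C007 (P1/RW1/US1/PS0)
  lvl1: tbl 0x3C, slot 28 ⇒ 0x3D007 (P1/RW1/US1/PS0)
  lvl2: tbl 0x3D, slot 3 ⇒ 0x40007 (P1/RW1/US1/PS0)
  ⇒ phys 0x40F97  [3 reads]
#3 VA=0x3C04009F3 (w,user):
  lvl0: tbl 0x27, slot 15 ⇒ 0x43007 (P1/RW1/US1/PS0)
  lvl1: tbl 0x43, slot 2 ⇒ 0x1A002 (P0/RW1/US0/PS0)
  ✗ PAGE_NOT_PRESENT  [2 reads]
#4 VA=0x101A1E11B (r,user):
  lvl0: tbl 0x27, slot 4 ⇒ 0x45007 (P1/RW1/US1/PS0)
  lvl1: tbl 0x45, slot 13 ⇒ 0x47007 (P1/RW1/US1/PS0)
  lvl2: tbl 0x47, slot 30 ⇒ 0x4B003 (P1/RW1/US0/PS0)
  ✗ PROTECTION_VIOLATION  [3 reads]
#5 VA=0x401805DBE (w,kernel):
  lvl0: tbl 0x27, slot 16 ⇒ 0x4E007 (P1/RW1/US1/PS0)
  lvl1: tbl 0x4E, slot 12 ⇒ 0x50007 (P1/RW1/US1/PS0)
  lvl2: tbl 0x50, slot 5 ⇒ 0x53005 (P1/RW0/US1/PS0)
  ✗ PROTECTION_VIOLATION  [3 reads]
#6 VA=0x5C28127CB (r,user):
  lvl0: tbl 0x27, slot 23 ⇒ 0x54007 (P1/RW1/US1/PS0)
  lvl1: tbl 0x54, slot 20 ⇒ 0x57007 (P1/RW1/US1/PS0)
  lvl2: tbl 0x57, slot 18 ⇒ 0x5B007 (P1/RW1/US1/PS0)
  ⇒ phys 0x5B7CB  [3 reads]

Access #5 fault: PROTECTION_VIOLATION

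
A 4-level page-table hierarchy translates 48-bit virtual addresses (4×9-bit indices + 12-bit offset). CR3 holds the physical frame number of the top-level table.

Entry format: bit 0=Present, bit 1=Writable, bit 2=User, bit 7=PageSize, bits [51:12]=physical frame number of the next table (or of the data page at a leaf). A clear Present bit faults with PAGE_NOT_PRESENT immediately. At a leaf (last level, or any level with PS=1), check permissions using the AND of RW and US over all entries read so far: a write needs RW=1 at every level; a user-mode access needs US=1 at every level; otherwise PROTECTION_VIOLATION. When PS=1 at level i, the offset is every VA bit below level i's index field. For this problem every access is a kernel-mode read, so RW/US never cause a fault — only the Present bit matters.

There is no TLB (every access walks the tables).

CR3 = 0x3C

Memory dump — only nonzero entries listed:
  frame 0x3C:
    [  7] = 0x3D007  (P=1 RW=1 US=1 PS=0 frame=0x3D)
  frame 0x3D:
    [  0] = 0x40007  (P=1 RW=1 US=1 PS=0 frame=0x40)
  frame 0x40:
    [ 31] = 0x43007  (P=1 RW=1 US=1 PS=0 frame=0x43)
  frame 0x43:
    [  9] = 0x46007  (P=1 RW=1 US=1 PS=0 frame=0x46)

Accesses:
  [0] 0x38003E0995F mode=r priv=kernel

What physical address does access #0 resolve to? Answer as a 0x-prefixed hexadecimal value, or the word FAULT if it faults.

Walk each access:
#0 VA=0x38003E0995F (r,kernel):
  L0 @0x3C[7] → 0x3D007  P=1,RW=1,US=1,PS=0
  L1 @0x3D[0] → 0x40007  P=1,RW=1,US=1,PS=0
  L2 @0x40[31] → 0x43007  P=1,RW=1,US=1,PS=0
  L3 @0x43[9] → 0x46007  P=1,RW=1,US=1,PS=0
  ⇒ phys 0x4695F  [4 reads]

Access #0 PA: 0x4695F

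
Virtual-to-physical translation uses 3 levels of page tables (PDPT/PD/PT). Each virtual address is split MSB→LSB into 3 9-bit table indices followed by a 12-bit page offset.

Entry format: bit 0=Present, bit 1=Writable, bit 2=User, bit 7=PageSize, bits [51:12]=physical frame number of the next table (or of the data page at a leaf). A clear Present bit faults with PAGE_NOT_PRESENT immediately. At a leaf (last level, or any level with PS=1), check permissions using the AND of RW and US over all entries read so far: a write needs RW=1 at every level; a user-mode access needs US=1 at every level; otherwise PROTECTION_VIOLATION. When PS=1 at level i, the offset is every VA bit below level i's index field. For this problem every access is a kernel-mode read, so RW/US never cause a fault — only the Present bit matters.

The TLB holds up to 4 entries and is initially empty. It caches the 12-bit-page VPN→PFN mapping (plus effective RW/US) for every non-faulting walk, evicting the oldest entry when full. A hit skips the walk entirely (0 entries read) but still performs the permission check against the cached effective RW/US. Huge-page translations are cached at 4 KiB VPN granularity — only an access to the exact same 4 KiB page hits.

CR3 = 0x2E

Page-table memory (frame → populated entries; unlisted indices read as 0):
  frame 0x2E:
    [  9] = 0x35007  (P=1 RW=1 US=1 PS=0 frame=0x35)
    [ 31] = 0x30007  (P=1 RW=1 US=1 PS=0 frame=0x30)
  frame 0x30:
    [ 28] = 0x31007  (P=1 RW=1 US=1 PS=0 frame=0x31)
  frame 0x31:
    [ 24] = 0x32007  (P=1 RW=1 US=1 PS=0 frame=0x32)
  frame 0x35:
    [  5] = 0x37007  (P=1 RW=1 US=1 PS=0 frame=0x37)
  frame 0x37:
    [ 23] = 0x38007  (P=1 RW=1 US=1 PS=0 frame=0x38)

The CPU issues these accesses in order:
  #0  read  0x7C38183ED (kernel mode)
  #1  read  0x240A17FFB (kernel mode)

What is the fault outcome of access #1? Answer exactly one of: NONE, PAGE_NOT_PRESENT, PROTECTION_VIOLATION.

Trace:
#0 VA=0x7C38183ED (r,kernel):
  L0 @0x2E[31] → 0x30007  P=1,RW=1,US=1,PS=0
  L1 @0x30[28] → 0x31007  P=1,RW=1,US=1,PS=0
  L2 @0x31[24] → 0x32007  P=1,RW=1,US=1,PS=0
  ✓ 0x323ED  — 3 lookups
#1 VA=0x240A17FFB (r,kernel):
  L0 @0x2E[9] → 0x35007  P=1,RW=1,US=1,PS=0
  L1 @0x35[5] → 0x37007  P=1,RW=1,US=1,PS=0
  L2 @0x37[23] → 0x38007  P=1,RW=1,US=1,PS=0
  ✓ 0x38FFB  — 3 lookups

Access #1 fault: NONE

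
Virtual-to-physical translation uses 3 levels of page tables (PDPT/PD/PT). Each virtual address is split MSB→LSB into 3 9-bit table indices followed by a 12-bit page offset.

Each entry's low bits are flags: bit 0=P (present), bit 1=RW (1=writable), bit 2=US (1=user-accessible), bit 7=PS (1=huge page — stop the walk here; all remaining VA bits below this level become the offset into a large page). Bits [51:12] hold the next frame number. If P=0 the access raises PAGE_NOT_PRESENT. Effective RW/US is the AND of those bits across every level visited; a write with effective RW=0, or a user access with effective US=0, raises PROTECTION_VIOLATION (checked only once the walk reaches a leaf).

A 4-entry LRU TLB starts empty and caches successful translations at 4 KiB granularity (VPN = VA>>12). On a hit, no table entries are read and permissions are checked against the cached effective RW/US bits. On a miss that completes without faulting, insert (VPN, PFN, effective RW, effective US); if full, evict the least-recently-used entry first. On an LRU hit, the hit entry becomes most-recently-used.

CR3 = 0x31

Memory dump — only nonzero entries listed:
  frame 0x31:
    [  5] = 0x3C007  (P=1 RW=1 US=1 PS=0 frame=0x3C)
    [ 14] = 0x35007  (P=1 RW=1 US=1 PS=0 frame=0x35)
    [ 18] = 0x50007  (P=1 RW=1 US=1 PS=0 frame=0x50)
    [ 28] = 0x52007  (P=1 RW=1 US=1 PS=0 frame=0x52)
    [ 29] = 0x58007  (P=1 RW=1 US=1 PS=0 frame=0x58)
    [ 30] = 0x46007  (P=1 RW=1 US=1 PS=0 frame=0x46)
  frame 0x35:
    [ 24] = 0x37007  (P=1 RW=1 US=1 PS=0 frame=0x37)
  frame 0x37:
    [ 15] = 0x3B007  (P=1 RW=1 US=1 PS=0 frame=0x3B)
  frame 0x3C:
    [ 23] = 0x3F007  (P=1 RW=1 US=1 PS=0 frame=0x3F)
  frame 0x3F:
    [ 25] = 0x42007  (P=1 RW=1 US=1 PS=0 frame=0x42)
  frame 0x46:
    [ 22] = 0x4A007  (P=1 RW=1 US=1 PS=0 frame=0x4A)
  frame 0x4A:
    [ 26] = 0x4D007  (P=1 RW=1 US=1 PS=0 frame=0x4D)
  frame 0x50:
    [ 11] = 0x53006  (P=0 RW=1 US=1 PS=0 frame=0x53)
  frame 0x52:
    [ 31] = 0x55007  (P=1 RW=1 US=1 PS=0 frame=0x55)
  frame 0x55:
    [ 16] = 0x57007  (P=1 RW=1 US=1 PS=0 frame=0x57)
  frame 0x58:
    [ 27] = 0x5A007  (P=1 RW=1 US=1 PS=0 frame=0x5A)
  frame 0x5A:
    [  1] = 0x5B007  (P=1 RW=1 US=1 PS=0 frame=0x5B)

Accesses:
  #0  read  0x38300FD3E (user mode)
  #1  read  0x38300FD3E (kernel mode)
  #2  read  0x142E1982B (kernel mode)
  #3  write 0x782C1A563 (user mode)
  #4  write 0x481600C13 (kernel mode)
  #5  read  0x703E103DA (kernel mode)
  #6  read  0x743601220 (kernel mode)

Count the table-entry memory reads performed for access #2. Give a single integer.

Trace:
#0 VA=0x38300FD3E (r,user):
  L0: frame=0x31 idx=14 entry=0x35007 [P=1 RW=1 US=1 PS=0]
  L1: frame=0x35 idx=24 entry=0x37007 [P=1 RW=1 US=1 PS=0]
  L2: frame=0x37 idx=15 entry=0x3B007 [P=1 RW=1 US=1 PS=0]
  → PA=0x3BD3E  (3 entries read)
#1 VA=0x38300FD3E (r,kernel):
  TLB hit vpn=0x38300F → PA=0x3BD3E
#2 VA=0x142E1982B (r,kernel):
  L0: frame=0x31 idx=5 entry=0x3C007 [P=1 RW=1 US=1 PS=0]
  L1: frame=0x3C idx=23 entry=0x3F007 [P=1 RW=1 US=1 PS=0]
  L2: frame=0x3F idx=25 entry=0x42007 [P=1 RW=1 US=1 PS=0]
  → PA=0x4282B  (3 entries read)
#3 VA=0x782C1A563 (w,user):
  L0: frame=0x31 idx=30 entry=0x46007 [P=1 RW=1 US=1 PS=0]
  L1: frame=0x46 idx=22 entry=0x4A007 [P=1 RW=1 US=1 PS=0]
  L2: frame=0x4A idx=26 entry=0x4D007 [P=1 RW=1 US=1 PS=0]
  → PA=0x4D563  (3 entries read)
#4 VA=0x481600C13 (w,kernel):
  L0: frame=0x31 idx=18 entry=0x50007 [P=1 RW=1 US=1 PS=0]
  L1: frame=0x50 idx=11 entry=0x53006 [P=0 RW=1 US=1 PS=0]
  ✗ PAGE_NOT_PRESENT  [2 reads]
#5 VA=0x703E103DA (r,kernel):
  L0: frame=0x31 idx=28 entry=0x52007 [P=1 RW=1 US=1 PS=0]
  L1: frame=0x52 idx=31 entry=0x55007 [P=1 RW=1 US=1 PS=0]
  L2: frame=0x55 idx=16 entry=0x57007 [P=1 RW=1 US=1 PS=0]
  → PA=0x573DA  (3 entries read)
#6 VA=0x743601220 (r,kernel):
  L0: frame=0x31 idx=29 entry=0x58007 [P=1 RW=1 US=1 PS=0]
  L1: frame=0x58 idx=27 entry=0x5A007 [P=1 RW=1 US=1 PS=0]
  L2: frame=0x5A idx=1 entry=0x5B007 [P=1 RW=1 US=1 PS=0]
  → PA=0x5B220  (3 entries read)

Entries read for #2: 3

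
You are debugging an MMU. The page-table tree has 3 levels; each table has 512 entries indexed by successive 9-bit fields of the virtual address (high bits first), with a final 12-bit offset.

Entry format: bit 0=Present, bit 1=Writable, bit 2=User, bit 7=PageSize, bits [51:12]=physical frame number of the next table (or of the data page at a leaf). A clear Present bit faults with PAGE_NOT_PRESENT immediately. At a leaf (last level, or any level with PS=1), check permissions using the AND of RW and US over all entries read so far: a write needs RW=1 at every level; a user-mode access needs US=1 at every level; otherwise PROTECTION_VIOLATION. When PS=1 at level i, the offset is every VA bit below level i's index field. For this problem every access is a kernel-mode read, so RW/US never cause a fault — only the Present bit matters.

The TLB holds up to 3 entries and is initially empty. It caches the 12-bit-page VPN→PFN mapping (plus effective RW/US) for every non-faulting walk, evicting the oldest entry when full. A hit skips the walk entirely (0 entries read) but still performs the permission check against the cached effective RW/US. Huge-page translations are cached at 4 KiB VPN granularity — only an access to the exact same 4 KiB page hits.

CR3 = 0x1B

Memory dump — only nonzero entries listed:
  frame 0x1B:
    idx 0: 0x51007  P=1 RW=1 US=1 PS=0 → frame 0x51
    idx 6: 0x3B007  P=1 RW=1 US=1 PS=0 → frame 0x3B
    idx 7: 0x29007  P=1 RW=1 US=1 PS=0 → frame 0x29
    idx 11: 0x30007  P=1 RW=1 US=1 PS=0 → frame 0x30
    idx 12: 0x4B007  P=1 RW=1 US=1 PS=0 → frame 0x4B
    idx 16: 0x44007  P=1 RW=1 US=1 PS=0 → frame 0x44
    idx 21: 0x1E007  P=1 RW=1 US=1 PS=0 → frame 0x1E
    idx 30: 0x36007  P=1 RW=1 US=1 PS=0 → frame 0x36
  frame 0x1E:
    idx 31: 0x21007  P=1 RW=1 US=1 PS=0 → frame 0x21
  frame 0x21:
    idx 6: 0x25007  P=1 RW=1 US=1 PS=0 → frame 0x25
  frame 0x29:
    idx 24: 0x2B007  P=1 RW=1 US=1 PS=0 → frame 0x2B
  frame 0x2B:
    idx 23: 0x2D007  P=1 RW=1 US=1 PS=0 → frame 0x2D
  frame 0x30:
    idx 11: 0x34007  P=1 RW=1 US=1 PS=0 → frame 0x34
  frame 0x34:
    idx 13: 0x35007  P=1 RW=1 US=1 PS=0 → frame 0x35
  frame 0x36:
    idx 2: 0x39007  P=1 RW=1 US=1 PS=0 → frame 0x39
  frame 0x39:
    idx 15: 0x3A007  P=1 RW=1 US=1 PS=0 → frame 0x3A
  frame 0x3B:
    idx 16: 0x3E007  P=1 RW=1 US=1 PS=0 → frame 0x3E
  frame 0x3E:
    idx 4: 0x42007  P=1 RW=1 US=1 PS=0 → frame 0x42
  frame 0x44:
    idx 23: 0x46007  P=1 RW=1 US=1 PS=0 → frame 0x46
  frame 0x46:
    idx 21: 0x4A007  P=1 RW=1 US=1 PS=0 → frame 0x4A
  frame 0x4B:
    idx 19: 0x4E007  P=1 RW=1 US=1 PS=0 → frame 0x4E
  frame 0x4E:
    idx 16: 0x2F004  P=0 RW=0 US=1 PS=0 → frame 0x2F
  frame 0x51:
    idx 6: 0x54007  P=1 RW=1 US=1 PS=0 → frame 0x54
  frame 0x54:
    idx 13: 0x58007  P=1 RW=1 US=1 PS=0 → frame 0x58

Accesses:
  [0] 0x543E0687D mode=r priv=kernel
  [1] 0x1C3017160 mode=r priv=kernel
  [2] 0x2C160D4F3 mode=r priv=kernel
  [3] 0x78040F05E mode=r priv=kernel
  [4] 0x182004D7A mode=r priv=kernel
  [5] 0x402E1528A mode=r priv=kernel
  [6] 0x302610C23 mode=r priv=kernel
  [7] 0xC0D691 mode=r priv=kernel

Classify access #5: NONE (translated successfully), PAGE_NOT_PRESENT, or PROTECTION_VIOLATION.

Per-access translation:
#0 VA=0x543E0687D (r,kernel):
  [0] read 0x1B idx=21: raw=0x1E007 flags P=1 W=1 U=1 S=0
  [1] read 0x1E idx=31: raw=0x21007 flags P=1 W=1 U=1 S=0
  [2] read 0x21 idx=6: raw=0x25007 flags P=1 W=1 U=1 S=0
  → PA=0x2587D  (3 entries read)
#1 VA=0x1C3017160 (r,kernel):
  [0] read 0x1B idx=7: raw=0x29007 flags P=1 W=1 U=1 S=0
  [1] read 0x29 idx=24: raw=0x2B007 flags P=1 W=1 U=1 S=0
  [2] read 0x2B idx=23: raw=0x2D007 flags P=1 W=1 U=1 S=0
  → PA=0x2D160  (3 entries read)
#2 VA=0x2C160D4F3 (r,kernel):
  [0] read 0x1B idx=11: raw=0x30007 flags P=1 W=1 U=1 S=0
  [1] read 0x30 idx=11: raw=0x34007 flags P=1 W=1 U=1 S=0
  [2] read 0x34 idx=13: raw=0x35007 flags P=1 W=1 U=1 S=0
  → PA=0x354F3  (3 entries read)
#3 VA=0x78040F05E (r,kernel):
  [0] read 0x1B idx=30: raw=0x36007 flags P=1 W=1 U=1 S=0
  [1] read 0x36 idx=2: raw=0x39007 flags P=1 W=1 U=1 S=0
  [2] read 0x39 idx=15: raw=0x3A007 flags P=1 W=1 U=1 S=0
  → PA=0x3A05E  (3 entries read)
#4 VA=0x182004D7A (r,kernel):
  [0] read 0x1B idx=6: raw=0x3B007 flags P=1 W=1 U=1 S=0
  [1] read 0x3B idx=16: raw=0x3E007 flags P=1 W=1 U=1 S=0
  [2] read 0x3E idx=4: raw=0x42007 flags P=1 W=1 U=1 S=0
  → PA=0x42D7A  (3 entries read)
#5 VA=0x402E1528A (r,kernel):
  [0] read 0x1B idx=16: raw=0x44007 flags P=1 W=1 U=1 S=0
  [1] read 0x44 idx=23: raw=0x46007 flags P=1 W=1 U=1 S=0
  [2] read 0x46 idx=21: raw=0x4A007 flags P=1 W=1 U=1 S=0
  → PA=0x4A28A  (3 entries read)
#6 VA=0x302610C23 (r,kernel):
  [0] read 0x1B idx=12: raw=0x4B007 flags P=1 W=1 U=1 S=0
  [1] read 0x4B idx=19: raw=0x4E007 flags P=1 W=1 U=1 S=0
  [2] read 0x4E idx=16: raw=0x2F004 flags P=0 W=0 U=1 S=0
  ⇒ fault: PAGE_NOT_PRESENT  — 3 lookups
#7 VA=0xC0D691 (r,kernel):
  [0] read 0x1B idx=0: raw=0x51007 flags P=1 W=1 U=1 S=0
  [1] read 0x51 idx=6: raw=0x54007 flags P=1 W=1 U=1 S=0
  [2] read 0x54 idx=13: raw=0x58007 flags P=1 W=1 U=1 S=0
  → PA=0x58691  (3 entries read)

Access #5 fault: NONE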